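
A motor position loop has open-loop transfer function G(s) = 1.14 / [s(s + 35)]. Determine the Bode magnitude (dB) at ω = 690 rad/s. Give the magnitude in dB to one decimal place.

|j690 + 35| = √(690² + 35²) = 690.9
|j690| = 690
|G(j690)| = 1.14 / (690.9 × 690) = 2.3914e-06
20 log₁₀(2.3914e-06) = -112.43 dB

-112.4 dB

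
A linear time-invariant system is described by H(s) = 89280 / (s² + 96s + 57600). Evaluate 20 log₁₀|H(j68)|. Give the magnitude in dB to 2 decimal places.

|(j68)² + 96(j68) + 57600| = |52976 + j6528| = 5.338e+04
|H(j68)| = 89280 / 5.338e+04 = 1.6726
20 log₁₀(1.6726) = 4.468 dB

4.47 dB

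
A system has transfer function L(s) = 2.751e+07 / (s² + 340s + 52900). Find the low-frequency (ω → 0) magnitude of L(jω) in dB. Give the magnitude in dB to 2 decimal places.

L(0) = 2.751e+07 / 52900 = 520.04
20 log₁₀(520.04) = 54.321 dB

54.32 dB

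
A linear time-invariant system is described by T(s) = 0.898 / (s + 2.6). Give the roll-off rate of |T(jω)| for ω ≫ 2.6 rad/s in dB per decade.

With 0 zeros and 1 pole, the high-frequency asymptotic slope is 20 × (0 − 1) = -20 dB/decade.

-20 dB/decade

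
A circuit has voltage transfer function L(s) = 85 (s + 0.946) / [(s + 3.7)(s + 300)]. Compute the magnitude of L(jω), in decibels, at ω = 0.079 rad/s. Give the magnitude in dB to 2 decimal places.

-22.77 dB

|j0.079 + 0.946| = √(0.079² + 0.946²) = 0.9493
|j0.079 + 3.7| = √(0.079² + 3.7²) = 3.701
|j0.079 + 300| = √(0.079² + 300²) = 300
|L(j0.079)| = 85 × 0.9493 / (3.701 × 300) = 0.072677
20 log₁₀(0.072677) = -22.772 dB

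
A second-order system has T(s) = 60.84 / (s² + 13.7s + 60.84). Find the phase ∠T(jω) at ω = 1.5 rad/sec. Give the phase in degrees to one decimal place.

-19.3°

∠[(j1.5)² + 13.7(j1.5) + 60.84] = ∠[58.59 + j20.55] = 19.33°
∠T(j1.5) = −19.33° = -19.33°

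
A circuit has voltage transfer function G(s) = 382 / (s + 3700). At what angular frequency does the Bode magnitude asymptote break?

The single real pole at s = −3700 gives a corner at ω = 3700 rad/sec.

3700 rad/sec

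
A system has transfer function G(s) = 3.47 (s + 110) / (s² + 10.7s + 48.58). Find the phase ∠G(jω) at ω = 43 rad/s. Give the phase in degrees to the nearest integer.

∠(j43 + 110) = arctan(43/110) = 21.35°
∠[(j43)² + 10.7(j43) + 48.58] = ∠[-1800.4 + j460.1] = 165.66°
∠G(j43) = 21.35° − 165.66° = -144.31°

-144°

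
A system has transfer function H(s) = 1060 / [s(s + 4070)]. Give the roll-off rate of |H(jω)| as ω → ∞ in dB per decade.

With 0 zeros and 2 poles, the high-frequency asymptotic slope is 20 × (0 − 2) = -40 dB/decade.

-40 dB/decade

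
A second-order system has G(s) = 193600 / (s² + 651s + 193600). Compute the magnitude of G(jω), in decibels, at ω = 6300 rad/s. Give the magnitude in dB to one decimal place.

|(j6300)² + 651(j6300) + 193600| = |-3.9496e+07 + j4.1013e+06| = 3.971e+07
|G(j6300)| = 193600 / 3.971e+07 = 0.0048755
20 log₁₀(0.0048755) = -46.24 dB

-46.2 dB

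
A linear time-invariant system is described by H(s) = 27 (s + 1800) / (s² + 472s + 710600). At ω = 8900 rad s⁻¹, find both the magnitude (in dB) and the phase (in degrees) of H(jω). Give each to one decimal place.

|j8900 + 1800| = √(8900² + 1800²) = 9080
|(j8900)² + 472(j8900) + 710600| = |-7.8499e+07 + j4.2008e+06| = 7.861e+07
|H(j8900)| = 27 × 9080 / 7.861e+07 = 0.0031187
20 log₁₀(0.0031187) = -50.12 dB
∠(j8900 + 1800) = arctan(8900/1800) = 78.57°
∠[(j8900)² + 472(j8900) + 710600] = ∠[-7.8499e+07 + j4.2008e+06] = 176.94°
∠H(j8900) = 78.57° − 176.94° = -98.37°

|H| = -50.1 dB, ∠H = -98.4°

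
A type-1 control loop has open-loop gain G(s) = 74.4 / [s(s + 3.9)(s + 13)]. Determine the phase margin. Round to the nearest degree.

Gain crossover: |G(jω)| = 1 at ω ≈ 1.38 rad/sec.
∠G(j1.38) = −90° − arctan(1.38/3.9) − arctan(1.38/13) ≈ -115.48°
PM = 180° + (-115.48°) = 64.52°

65°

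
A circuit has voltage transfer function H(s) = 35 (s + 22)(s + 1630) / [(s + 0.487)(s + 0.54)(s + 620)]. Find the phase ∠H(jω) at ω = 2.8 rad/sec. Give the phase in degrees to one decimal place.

-152.1°

∠(j2.8 + 22) = arctan(2.8/22) = 7.25°
∠(j2.8 + 1630) = arctan(2.8/1630) = 0.10°
∠(j2.8 + 0.487) = arctan(2.8/0.487) = 80.13°
∠(j2.8 + 0.54) = arctan(2.8/0.54) = 79.08°
∠(j2.8 + 620) = arctan(2.8/620) = 0.26°
∠H(j2.8) = 7.25° + 0.10° − (80.13° + 79.08° + 0.26°) = -152.12°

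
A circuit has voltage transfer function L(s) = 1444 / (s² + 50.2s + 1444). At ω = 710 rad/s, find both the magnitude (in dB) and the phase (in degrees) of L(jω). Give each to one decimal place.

|(j710)² + 50.2(j710) + 1444| = |-5.0266e+05 + j35642| = 5.039e+05
|L(j710)| = 1444 / 5.039e+05 = 0.0028655
20 log₁₀(0.0028655) = -50.86 dB
∠[(j710)² + 50.2(j710) + 1444] = ∠[-5.0266e+05 + j35642] = 175.94°
∠L(j710) = −175.94° = -175.94°

|L| = -50.9 dB, ∠L = -175.9 deg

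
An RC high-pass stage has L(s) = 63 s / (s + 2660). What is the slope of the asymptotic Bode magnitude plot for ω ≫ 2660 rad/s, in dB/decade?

0 dB/decade

With 1 zero and 1 pole, the high-frequency asymptotic slope is 20 × (1 − 1) = 0 dB/decade.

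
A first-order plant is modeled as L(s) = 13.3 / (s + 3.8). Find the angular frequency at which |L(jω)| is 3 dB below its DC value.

3.8 rad/s

For a single-pole low-pass, the −3 dB point is at the pole: ω = 3.8 rad/s.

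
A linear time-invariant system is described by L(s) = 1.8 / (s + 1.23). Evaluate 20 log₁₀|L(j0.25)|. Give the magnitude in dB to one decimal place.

|j0.25 + 1.23| = √(0.25² + 1.23²) = 1.255
|L(j0.25)| = 1.8 / 1.255 = 1.4341
20 log₁₀(1.4341) = 3.13 dB

3.1 dB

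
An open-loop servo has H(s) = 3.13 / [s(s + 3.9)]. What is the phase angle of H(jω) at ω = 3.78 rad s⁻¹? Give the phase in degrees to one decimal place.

∠(j3.78 + 3.9) = arctan(3.78/3.9) = 44.10°
∠(j3.78) = 90.00°
∠H(j3.78) = − (44.10° + 90.00°) = -134.10°

-134.1°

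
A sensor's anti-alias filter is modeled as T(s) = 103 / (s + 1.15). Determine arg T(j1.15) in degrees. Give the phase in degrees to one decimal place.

∠(j1.15 + 1.15) = arctan(1.15/1.15) = 45.00°
∠T(j1.15) = −45.00° = -45.00°

-45.0°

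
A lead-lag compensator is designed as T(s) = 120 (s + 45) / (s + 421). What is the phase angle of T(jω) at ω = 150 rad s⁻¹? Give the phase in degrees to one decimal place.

∠(j150 + 45) = arctan(150/45) = 73.30°
∠(j150 + 421) = arctan(150/421) = 19.61°
∠T(j150) = 73.30° − 19.61° = 53.69°

53.7 deg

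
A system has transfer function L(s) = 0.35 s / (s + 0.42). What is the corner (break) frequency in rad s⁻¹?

The single real pole at s = −0.42 gives a corner at ω = 0.42 rad s⁻¹.

0.42 rad s⁻¹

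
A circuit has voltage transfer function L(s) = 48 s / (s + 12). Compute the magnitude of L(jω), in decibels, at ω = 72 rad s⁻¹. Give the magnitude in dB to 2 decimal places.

33.51 dB

|j72| = 72
|j72 + 12| = √(72² + 12²) = 72.99
|L(j72)| = 48 × 72 / 72.99 = 47.347
20 log₁₀(47.347) = 33.506 dB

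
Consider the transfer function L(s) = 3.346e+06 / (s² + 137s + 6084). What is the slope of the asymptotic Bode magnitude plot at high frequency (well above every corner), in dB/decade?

-40 dB/decade

With 0 zeros and 2 poles, the high-frequency asymptotic slope is 20 × (0 − 2) = -40 dB/decade.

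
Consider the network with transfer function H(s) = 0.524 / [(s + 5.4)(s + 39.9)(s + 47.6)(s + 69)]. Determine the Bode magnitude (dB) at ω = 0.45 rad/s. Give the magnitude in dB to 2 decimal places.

-122.64 dB

|j0.45 + 5.4| = √(0.45² + 5.4²) = 5.419
|j0.45 + 39.9| = √(0.45² + 39.9²) = 39.9
|j0.45 + 47.6| = √(0.45² + 47.6²) = 47.6
|j0.45 + 69| = √(0.45² + 69²) = 69
|H(j0.45)| = 0.524 / (5.419 × 39.9 × 47.6 × 69) = 7.3782e-07
20 log₁₀(7.3782e-07) = -122.641 dB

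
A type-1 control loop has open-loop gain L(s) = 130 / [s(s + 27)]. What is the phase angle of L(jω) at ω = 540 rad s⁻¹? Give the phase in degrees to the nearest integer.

∠(j540 + 27) = arctan(540/27) = 87.14°
∠(j540) = 90.00°
∠L(j540) = − (87.14° + 90.00°) = -177.14°

-177°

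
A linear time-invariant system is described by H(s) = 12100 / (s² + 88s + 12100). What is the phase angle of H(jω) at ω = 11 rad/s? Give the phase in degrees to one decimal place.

∠[(j11)² + 88(j11) + 12100] = ∠[11979 + j968] = 4.62°
∠H(j11) = −4.62° = -4.62°

-4.6 deg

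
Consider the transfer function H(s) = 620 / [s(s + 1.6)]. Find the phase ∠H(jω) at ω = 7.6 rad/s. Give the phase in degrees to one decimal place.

-168.1°

∠(j7.6 + 1.6) = arctan(7.6/1.6) = 78.11°
∠(j7.6) = 90.00°
∠H(j7.6) = − (78.11° + 90.00°) = -168.11°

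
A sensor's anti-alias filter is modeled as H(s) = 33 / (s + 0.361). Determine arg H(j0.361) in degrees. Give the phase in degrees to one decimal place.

∠(j0.361 + 0.361) = arctan(0.361/0.361) = 45.00°
∠H(j0.361) = −45.00° = -45.00°

-45.0°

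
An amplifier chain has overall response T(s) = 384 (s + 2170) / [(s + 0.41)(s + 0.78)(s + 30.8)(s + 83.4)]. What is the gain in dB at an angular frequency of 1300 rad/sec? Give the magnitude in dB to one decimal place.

|j1300 + 2170| = √(1300² + 2170²) = 2530
|j1300 + 0.41| = √(1300² + 0.41²) = 1300
|j1300 + 0.78| = √(1300² + 0.78²) = 1300
|j1300 + 30.8| = √(1300² + 30.8²) = 1300
|j1300 + 83.4| = √(1300² + 83.4²) = 1303
|T(j1300)| = 384 × 2530 / (1300 × 1300 × 1300 × 1303) = 3.3931e-07
20 log₁₀(3.3931e-07) = -129.39 dB

-129.4 dB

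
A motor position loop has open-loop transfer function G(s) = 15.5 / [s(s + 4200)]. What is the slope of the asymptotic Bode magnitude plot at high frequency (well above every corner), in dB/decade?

With 0 zeros and 2 poles, the high-frequency asymptotic slope is 20 × (0 − 2) = -40 dB/decade.

-40 dB/decade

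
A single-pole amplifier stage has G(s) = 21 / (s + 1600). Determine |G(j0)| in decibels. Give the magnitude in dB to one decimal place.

-37.6 dB

G(0) = 21 / 1600 = 0.013125
20 log₁₀(0.013125) = -37.64 dB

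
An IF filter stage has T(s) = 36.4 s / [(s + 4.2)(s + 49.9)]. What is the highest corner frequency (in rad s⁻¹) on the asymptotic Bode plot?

49.9 rad s⁻¹

Break frequencies occur at each pole and zero magnitude: 4.2 rad s⁻¹, 49.9 rad s⁻¹.
The highest is 49.9 rad s⁻¹.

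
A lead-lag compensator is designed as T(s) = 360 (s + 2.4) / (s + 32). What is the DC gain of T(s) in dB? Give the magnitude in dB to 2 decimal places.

28.63 dB

T(0) = 360 × 2.4 / 32 = 27
20 log₁₀(27) = 28.627 dB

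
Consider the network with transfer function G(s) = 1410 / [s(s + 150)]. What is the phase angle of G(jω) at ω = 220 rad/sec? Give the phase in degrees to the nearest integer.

-146 deg

∠(j220 + 150) = arctan(220/150) = 55.71°
∠(j220) = 90.00°
∠G(j220) = − (55.71° + 90.00°) = -145.71°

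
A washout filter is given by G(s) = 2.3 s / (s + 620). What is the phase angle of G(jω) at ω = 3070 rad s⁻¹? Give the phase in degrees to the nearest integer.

11°

∠(j3070) = 90.00°
∠(j3070 + 620) = arctan(3070/620) = 78.58°
∠G(j3070) = 90.00° − 78.58° = 11.42°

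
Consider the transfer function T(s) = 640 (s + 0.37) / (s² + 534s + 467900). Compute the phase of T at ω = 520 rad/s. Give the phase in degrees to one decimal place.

∠(j520 + 0.37) = arctan(520/0.37) = 89.96°
∠[(j520)² + 534(j520) + 467900] = ∠[1.975e+05 + j2.7768e+05] = 54.58°
∠T(j520) = 89.96° − 54.58° = 35.38°

35.4°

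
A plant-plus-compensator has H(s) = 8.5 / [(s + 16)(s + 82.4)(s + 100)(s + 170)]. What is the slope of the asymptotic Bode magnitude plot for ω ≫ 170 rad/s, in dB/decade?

-80 dB/decade

With 0 zeros and 4 poles, the high-frequency asymptotic slope is 20 × (0 − 4) = -80 dB/decade.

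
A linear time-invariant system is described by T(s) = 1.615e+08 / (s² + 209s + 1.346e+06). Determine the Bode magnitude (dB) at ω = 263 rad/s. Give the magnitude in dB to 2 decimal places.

42.03 dB

|(j263)² + 209(j263) + 1.346e+06| = |1.2768e+06 + j54967| = 1.278e+06
|T(j263)| = 1.615e+08 / 1.278e+06 = 126.37
20 log₁₀(126.37) = 42.033 dB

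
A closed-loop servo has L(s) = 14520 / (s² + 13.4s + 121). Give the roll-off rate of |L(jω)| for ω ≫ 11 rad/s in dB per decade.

With 0 zeros and 2 poles, the high-frequency asymptotic slope is 20 × (0 − 2) = -40 dB/decade.

-40 dB/decade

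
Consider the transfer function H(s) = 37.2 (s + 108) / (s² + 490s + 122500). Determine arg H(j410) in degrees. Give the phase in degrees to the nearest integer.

∠(j410 + 108) = arctan(410/108) = 75.24°
∠[(j410)² + 490(j410) + 122500] = ∠[-45600 + j2.009e+05] = 102.79°
∠H(j410) = 75.24° − 102.79° = -27.55°

-28°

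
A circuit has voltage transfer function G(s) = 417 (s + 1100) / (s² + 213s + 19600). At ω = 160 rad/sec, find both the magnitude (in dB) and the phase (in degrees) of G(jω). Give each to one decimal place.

|G| = 22.5 dB, ∠G = -91.7°

|j160 + 1100| = √(160² + 1100²) = 1112
|(j160)² + 213(j160) + 19600| = |-6000 + j34080| = 3.46e+04
|G(j160)| = 417 × 1112 / 3.46e+04 = 13.395
20 log₁₀(13.395) = 22.54 dB
∠(j160 + 1100) = arctan(160/1100) = 8.28°
∠[(j160)² + 213(j160) + 19600] = ∠[-6000 + j34080] = 99.98°
∠G(j160) = 8.28° − 99.98° = -91.71°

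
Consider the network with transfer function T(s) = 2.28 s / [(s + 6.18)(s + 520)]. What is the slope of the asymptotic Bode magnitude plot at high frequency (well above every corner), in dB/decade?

With 1 zero and 2 poles, the high-frequency asymptotic slope is 20 × (1 − 2) = -20 dB/decade.

-20 dB/decade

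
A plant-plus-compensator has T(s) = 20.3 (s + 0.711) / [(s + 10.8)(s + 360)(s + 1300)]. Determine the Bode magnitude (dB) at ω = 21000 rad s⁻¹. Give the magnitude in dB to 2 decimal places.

|j21000 + 0.711| = √(21000² + 0.711²) = 2.1e+04
|j21000 + 10.8| = √(21000² + 10.8²) = 2.1e+04
|j21000 + 360| = √(21000² + 360²) = 2.1e+04
|j21000 + 1300| = √(21000² + 1300²) = 2.104e+04
|T(j21000)| = 20.3 × 2.1e+04 / (2.1e+04 × 2.1e+04 × 2.104e+04) = 4.5937e-08
20 log₁₀(4.5937e-08) = -146.757 dB

-146.76 dB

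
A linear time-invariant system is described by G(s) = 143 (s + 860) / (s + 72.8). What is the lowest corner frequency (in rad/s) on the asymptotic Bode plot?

72.8 rad/s

Break frequencies occur at each pole and zero magnitude: 72.8 rad/s, 860 rad/s.
The lowest is 72.8 rad/s.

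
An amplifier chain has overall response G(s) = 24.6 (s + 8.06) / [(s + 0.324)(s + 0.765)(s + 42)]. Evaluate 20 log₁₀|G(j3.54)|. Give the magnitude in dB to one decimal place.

-8.0 dB

|j3.54 + 8.06| = √(3.54² + 8.06²) = 8.803
|j3.54 + 0.324| = √(3.54² + 0.324²) = 3.555
|j3.54 + 0.765| = √(3.54² + 0.765²) = 3.622
|j3.54 + 42| = √(3.54² + 42²) = 42.15
|G(j3.54)| = 24.6 × 8.803 / (3.555 × 3.622 × 42.15) = 0.39908
20 log₁₀(0.39908) = -7.98 dB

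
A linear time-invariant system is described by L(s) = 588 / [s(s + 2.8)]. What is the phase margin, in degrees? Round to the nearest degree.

7°

Gain crossover: |L(jω)| = 1 at ω ≈ 24.2 rad/s.
∠L(j24.2) = −90° − arctan(24.2/2.8) ≈ -173.39°
PM = 180° + (-173.39°) = 6.61°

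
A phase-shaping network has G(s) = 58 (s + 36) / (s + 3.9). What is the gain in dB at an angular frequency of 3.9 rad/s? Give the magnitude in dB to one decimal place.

51.6 dB

|j3.9 + 36| = √(3.9² + 36²) = 36.21
|j3.9 + 3.9| = √(3.9² + 3.9²) = 5.515
|G(j3.9)| = 58 × 36.21 / 5.515 = 380.79
20 log₁₀(380.79) = 51.61 dB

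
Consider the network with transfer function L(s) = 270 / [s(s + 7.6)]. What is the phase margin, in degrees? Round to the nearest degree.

26 deg

Gain crossover: |L(jω)| = 1 at ω ≈ 15.6 rad/s.
∠L(j15.6) = −90° − arctan(15.6/7.6) ≈ -153.99°
PM = 180° + (-153.99°) = 26.01°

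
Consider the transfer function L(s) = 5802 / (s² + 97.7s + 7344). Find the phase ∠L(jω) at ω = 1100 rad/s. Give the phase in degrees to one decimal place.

∠[(j1100)² + 97.7(j1100) + 7344] = ∠[-1.2027e+06 + j1.0747e+05] = 174.89°
∠L(j1100) = −174.89° = -174.89°

-174.9 deg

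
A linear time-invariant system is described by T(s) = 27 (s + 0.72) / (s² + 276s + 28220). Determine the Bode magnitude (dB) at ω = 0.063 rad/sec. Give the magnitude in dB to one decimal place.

-63.2 dB

|j0.063 + 0.72| = √(0.063² + 0.72²) = 0.7228
|(j0.063)² + 276(j0.063) + 28220| = |28220 + j17.388| = 2.822e+04
|T(j0.063)| = 27 × 0.7228 / 2.822e+04 = 0.00069151
20 log₁₀(0.00069151) = -63.20 dB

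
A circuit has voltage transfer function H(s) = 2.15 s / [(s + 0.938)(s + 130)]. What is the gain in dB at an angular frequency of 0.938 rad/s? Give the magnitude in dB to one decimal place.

|j0.938| = 0.938
|j0.938 + 0.938| = √(0.938² + 0.938²) = 1.327
|j0.938 + 130| = √(0.938² + 130²) = 130
|H(j0.938)| = 2.15 × 0.938 / (1.327 × 130) = 0.011694
20 log₁₀(0.011694) = -38.64 dB

-38.6 dB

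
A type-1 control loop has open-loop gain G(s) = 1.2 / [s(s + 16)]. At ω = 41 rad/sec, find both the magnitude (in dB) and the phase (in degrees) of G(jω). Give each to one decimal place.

|j41 + 16| = √(41² + 16²) = 44.01
|j41| = 41
|G(j41)| = 1.2 / (44.01 × 41) = 0.00066502
20 log₁₀(0.00066502) = -63.54 dB
∠(j41 + 16) = arctan(41/16) = 68.68°
∠(j41) = 90.00°
∠G(j41) = − (68.68° + 90.00°) = -158.68°

|G| = -63.5 dB, ∠G = -158.7°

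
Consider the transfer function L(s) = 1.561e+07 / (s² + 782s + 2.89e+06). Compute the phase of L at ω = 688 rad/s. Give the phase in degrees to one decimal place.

-12.6°

∠[(j688)² + 782(j688) + 2.89e+06] = ∠[2.4167e+06 + j5.3802e+05] = 12.55°
∠L(j688) = −12.55° = -12.55°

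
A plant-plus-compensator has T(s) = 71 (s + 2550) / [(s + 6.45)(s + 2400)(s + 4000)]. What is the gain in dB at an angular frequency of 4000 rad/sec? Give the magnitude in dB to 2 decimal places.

|j4000 + 2550| = √(4000² + 2550²) = 4744
|j4000 + 6.45| = √(4000² + 6.45²) = 4000
|j4000 + 2400| = √(4000² + 2400²) = 4665
|j4000 + 4000| = √(4000² + 4000²) = 5657
|T(j4000)| = 71 × 4744 / (4000 × 4665 × 5657) = 3.1909e-06
20 log₁₀(3.1909e-06) = -109.922 dB

-109.92 dB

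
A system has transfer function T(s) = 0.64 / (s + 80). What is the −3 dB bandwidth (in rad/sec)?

For a single-pole low-pass, the −3 dB point is at the pole: ω = 80 rad/sec.

80 rad/sec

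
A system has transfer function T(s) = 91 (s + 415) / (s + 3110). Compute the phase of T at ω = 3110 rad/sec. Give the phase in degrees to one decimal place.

37.4°

∠(j3110 + 415) = arctan(3110/415) = 82.40°
∠(j3110 + 3110) = arctan(3110/3110) = 45.00°
∠T(j3110) = 82.40° − 45.00° = 37.40°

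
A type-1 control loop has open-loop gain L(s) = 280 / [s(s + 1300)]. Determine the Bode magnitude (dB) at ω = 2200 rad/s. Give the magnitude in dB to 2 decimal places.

|j2200 + 1300| = √(2200² + 1300²) = 2555
|j2200| = 2200
|L(j2200)| = 280 / (2555 × 2200) = 4.9806e-05
20 log₁₀(4.9806e-05) = -86.054 dB

-86.05 dB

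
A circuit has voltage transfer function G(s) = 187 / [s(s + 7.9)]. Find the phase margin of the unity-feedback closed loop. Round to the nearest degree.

Gain crossover: |G(jω)| = 1 at ω ≈ 12.6 rad/s.
∠G(j12.6) = −90° − arctan(12.6/7.9) ≈ -147.88°
PM = 180° + (-147.88°) = 32.12°

32°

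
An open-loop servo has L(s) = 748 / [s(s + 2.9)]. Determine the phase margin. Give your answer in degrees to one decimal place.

6.1°

Gain crossover: |L(jω)| = 1 at ω ≈ 27.3 rad/sec.
∠L(j27.3) = −90° − arctan(27.3/2.9) ≈ -173.93°
PM = 180° + (-173.93°) = 6.07°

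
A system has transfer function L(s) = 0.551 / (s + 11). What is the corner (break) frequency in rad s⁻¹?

11 rad s⁻¹

The single real pole at s = −11 gives a corner at ω = 11 rad s⁻¹.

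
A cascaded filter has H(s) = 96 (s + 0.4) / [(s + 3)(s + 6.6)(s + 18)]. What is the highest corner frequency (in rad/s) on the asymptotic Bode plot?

Break frequencies occur at each pole and zero magnitude: 0.4 rad/s, 3 rad/s, 6.6 rad/s, 18 rad/s.
The highest is 18 rad/s.

18 rad/s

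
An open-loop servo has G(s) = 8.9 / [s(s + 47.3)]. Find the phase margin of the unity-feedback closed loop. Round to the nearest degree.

Gain crossover: |G(jω)| = 1 at ω ≈ 0.188 rad/s.
∠G(j0.188) = −90° − arctan(0.188/47.3) ≈ -90.23°
PM = 180° + (-90.23°) = 89.77°

90 deg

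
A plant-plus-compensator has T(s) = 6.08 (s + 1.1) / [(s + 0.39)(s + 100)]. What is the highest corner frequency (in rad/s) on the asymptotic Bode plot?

Break frequencies occur at each pole and zero magnitude: 0.39 rad/s, 1.1 rad/s, 100 rad/s.
The highest is 100 rad/s.

100 rad/s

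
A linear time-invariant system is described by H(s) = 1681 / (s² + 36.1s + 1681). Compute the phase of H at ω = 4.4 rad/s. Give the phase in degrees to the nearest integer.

∠[(j4.4)² + 36.1(j4.4) + 1681] = ∠[1661.6 + j158.84] = 5.46°
∠H(j4.4) = −5.46° = -5.46°

-5°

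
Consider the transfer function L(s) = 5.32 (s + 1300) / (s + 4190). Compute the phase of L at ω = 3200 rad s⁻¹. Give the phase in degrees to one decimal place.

∠(j3200 + 1300) = arctan(3200/1300) = 67.89°
∠(j3200 + 4190) = arctan(3200/4190) = 37.37°
∠L(j3200) = 67.89° − 37.37° = 30.52°

30.5 deg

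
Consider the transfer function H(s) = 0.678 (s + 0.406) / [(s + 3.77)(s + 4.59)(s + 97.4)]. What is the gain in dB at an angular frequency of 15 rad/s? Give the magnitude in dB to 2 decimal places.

-67.42 dB

|j15 + 0.406| = √(15² + 0.406²) = 15.01
|j15 + 3.77| = √(15² + 3.77²) = 15.47
|j15 + 4.59| = √(15² + 4.59²) = 15.69
|j15 + 97.4| = √(15² + 97.4²) = 98.55
|H(j15)| = 0.678 × 15.01 / (15.47 × 15.69 × 98.55) = 0.00042551
20 log₁₀(0.00042551) = -67.422 dB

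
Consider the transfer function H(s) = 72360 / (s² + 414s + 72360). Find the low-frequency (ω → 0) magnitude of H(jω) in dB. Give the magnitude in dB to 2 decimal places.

0.00 dB

H(0) = 72360 / 72360 = 1
20 log₁₀(1) = 0.000 dB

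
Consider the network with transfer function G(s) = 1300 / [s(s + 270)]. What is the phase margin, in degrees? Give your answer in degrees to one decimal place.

Gain crossover: |G(jω)| = 1 at ω ≈ 4.81 rad/sec.
∠G(j4.81) = −90° − arctan(4.81/270) ≈ -91.02°
PM = 180° + (-91.02°) = 88.98°

89.0°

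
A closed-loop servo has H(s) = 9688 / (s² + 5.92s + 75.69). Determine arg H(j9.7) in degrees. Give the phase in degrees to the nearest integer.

-108 deg

∠[(j9.7)² + 5.92(j9.7) + 75.69] = ∠[-18.4 + j57.424] = 107.77°
∠H(j9.7) = −107.77° = -107.77°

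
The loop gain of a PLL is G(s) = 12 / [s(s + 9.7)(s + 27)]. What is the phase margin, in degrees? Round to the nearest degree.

90°

Gain crossover: |G(jω)| = 1 at ω ≈ 0.0458 rad/s.
∠G(j0.0458) = −90° − arctan(0.0458/9.7) − arctan(0.0458/27) ≈ -90.37°
PM = 180° + (-90.37°) = 89.63°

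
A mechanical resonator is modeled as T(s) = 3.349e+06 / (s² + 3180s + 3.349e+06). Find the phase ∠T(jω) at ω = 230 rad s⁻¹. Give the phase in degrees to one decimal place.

-12.5 deg

∠[(j230)² + 3180(j230) + 3.349e+06] = ∠[3.2961e+06 + j7.314e+05] = 12.51°
∠T(j230) = −12.51° = -12.51°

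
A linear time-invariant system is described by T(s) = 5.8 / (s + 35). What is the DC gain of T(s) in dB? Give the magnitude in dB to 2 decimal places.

-15.61 dB

T(0) = 5.8 / 35 = 0.16571
20 log₁₀(0.16571) = -15.613 dB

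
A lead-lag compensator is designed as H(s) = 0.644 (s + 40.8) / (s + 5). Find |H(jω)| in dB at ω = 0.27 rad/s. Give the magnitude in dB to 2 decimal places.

|j0.27 + 40.8| = √(0.27² + 40.8²) = 40.8
|j0.27 + 5| = √(0.27² + 5²) = 5.007
|H(j0.27)| = 0.644 × 40.8 / 5.007 = 5.2475
20 log₁₀(5.2475) = 14.399 dB

14.40 dB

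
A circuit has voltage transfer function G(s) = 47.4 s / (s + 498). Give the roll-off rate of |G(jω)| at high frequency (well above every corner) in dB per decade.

With 1 zero and 1 pole, the high-frequency asymptotic slope is 20 × (1 − 1) = 0 dB/decade.

0 dB/decade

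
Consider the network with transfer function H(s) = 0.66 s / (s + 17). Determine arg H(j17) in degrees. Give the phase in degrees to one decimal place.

45.0 deg

∠(j17) = 90.00°
∠(j17 + 17) = arctan(17/17) = 45.00°
∠H(j17) = 90.00° − 45.00° = 45.00°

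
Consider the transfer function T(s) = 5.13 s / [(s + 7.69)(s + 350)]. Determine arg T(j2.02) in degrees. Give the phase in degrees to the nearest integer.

∠(j2.02) = 90.00°
∠(j2.02 + 7.69) = arctan(2.02/7.69) = 14.72°
∠(j2.02 + 350) = arctan(2.02/350) = 0.33°
∠T(j2.02) = 90.00° − (14.72° + 0.33°) = 74.95°

75 deg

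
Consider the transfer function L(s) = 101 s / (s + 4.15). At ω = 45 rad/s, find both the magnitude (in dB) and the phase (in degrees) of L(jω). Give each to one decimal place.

|L| = 40.0 dB, ∠L = 5.3°

|j45| = 45
|j45 + 4.15| = √(45² + 4.15²) = 45.19
|L(j45)| = 101 × 45 / 45.19 = 100.57
20 log₁₀(100.57) = 40.05 dB
∠(j45) = 90.00°
∠(j45 + 4.15) = arctan(45/4.15) = 84.73°
∠L(j45) = 90.00° − 84.73° = 5.27°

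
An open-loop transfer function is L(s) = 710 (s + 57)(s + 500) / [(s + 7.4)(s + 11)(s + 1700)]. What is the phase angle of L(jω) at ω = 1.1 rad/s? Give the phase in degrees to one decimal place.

∠(j1.1 + 57) = arctan(1.1/57) = 1.11°
∠(j1.1 + 500) = arctan(1.1/500) = 0.13°
∠(j1.1 + 7.4) = arctan(1.1/7.4) = 8.46°
∠(j1.1 + 11) = arctan(1.1/11) = 5.71°
∠(j1.1 + 1700) = arctan(1.1/1700) = 0.04°
∠L(j1.1) = 1.11° + 0.13° − (8.46° + 5.71° + 0.04°) = -12.97°

-13.0°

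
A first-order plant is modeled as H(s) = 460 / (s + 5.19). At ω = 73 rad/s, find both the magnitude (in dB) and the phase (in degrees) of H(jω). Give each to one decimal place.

|j73 + 5.19| = √(73² + 5.19²) = 73.18
|H(j73)| = 460 / 73.18 = 6.2855
20 log₁₀(6.2855) = 15.97 dB
∠(j73 + 5.19) = arctan(73/5.19) = 85.93°
∠H(j73) = −85.93° = -85.93°

|H| = 16.0 dB, ∠H = -85.9°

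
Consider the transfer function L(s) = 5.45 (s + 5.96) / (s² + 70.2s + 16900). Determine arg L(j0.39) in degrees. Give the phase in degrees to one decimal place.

∠(j0.39 + 5.96) = arctan(0.39/5.96) = 3.74°
∠[(j0.39)² + 70.2(j0.39) + 16900] = ∠[16900 + j27.378] = 0.09°
∠L(j0.39) = 3.74° − 0.09° = 3.65°

3.7°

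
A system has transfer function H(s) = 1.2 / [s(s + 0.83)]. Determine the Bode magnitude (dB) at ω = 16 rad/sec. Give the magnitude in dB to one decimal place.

-46.6 dB

|j16 + 0.83| = √(16² + 0.83²) = 16.02
|j16| = 16
|H(j16)| = 1.2 / (16.02 × 16) = 0.0046812
20 log₁₀(0.0046812) = -46.59 dB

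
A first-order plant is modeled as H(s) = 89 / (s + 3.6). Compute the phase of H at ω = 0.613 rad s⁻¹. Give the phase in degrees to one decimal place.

∠(j0.613 + 3.6) = arctan(0.613/3.6) = 9.66°
∠H(j0.613) = −9.66° = -9.66°

-9.7 deg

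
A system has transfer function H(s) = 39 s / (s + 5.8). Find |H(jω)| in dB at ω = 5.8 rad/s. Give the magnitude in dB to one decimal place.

|j5.8| = 5.8
|j5.8 + 5.8| = √(5.8² + 5.8²) = 8.202
|H(j5.8)| = 39 × 5.8 / 8.202 = 27.577
20 log₁₀(27.577) = 28.81 dB

28.8 dB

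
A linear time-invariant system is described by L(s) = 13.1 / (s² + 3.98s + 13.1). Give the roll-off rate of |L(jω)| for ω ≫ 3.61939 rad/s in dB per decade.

With 0 zeros and 2 poles, the high-frequency asymptotic slope is 20 × (0 − 2) = -40 dB/decade.

-40 dB/decade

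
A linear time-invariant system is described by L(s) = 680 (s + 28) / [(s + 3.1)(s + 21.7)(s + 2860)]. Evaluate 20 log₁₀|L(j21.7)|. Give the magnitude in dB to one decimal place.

-38.0 dB

|j21.7 + 28| = √(21.7² + 28²) = 35.42
|j21.7 + 3.1| = √(21.7² + 3.1²) = 21.92
|j21.7 + 21.7| = √(21.7² + 21.7²) = 30.69
|j21.7 + 2860| = √(21.7² + 2860²) = 2860
|L(j21.7)| = 680 × 35.42 / (21.92 × 30.69 × 2860) = 0.01252
20 log₁₀(0.01252) = -38.05 dB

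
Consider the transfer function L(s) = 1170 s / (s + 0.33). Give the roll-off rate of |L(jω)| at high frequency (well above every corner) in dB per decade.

With 1 zero and 1 pole, the high-frequency asymptotic slope is 20 × (1 − 1) = 0 dB/decade.

0 dB/decade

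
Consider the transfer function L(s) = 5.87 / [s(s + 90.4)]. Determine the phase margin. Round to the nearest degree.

Gain crossover: |L(jω)| = 1 at ω ≈ 0.0649 rad/sec.
∠L(j0.0649) = −90° − arctan(0.0649/90.4) ≈ -90.04°
PM = 180° + (-90.04°) = 89.96°

90 deg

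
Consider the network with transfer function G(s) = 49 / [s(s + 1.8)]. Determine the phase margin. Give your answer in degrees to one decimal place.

Gain crossover: |G(jω)| = 1 at ω ≈ 6.89 rad/s.
∠G(j6.89) = −90° − arctan(6.89/1.8) ≈ -165.35°
PM = 180° + (-165.35°) = 14.65°

14.7°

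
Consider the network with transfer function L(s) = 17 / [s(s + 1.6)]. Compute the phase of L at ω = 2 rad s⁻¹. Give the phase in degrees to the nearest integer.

∠(j2 + 1.6) = arctan(2/1.6) = 51.34°
∠(j2) = 90.00°
∠L(j2) = − (51.34° + 90.00°) = -141.34°

-141°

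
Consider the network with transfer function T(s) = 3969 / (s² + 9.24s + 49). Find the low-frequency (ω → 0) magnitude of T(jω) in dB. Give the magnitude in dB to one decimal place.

T(0) = 3969 / 49 = 81
20 log₁₀(81) = 38.17 dB

38.2 dB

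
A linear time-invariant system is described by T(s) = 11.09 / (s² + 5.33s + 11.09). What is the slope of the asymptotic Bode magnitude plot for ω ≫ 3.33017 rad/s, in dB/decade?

-40 dB/decade

With 0 zeros and 2 poles, the high-frequency asymptotic slope is 20 × (0 − 2) = -40 dB/decade.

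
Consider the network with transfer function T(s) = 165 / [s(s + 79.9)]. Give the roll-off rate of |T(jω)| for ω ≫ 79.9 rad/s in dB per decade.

-40 dB/decade

With 0 zeros and 2 poles, the high-frequency asymptotic slope is 20 × (0 − 2) = -40 dB/decade.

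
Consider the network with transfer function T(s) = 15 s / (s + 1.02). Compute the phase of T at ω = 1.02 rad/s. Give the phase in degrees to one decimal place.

45.0°

∠(j1.02) = 90.00°
∠(j1.02 + 1.02) = arctan(1.02/1.02) = 45.00°
∠T(j1.02) = 90.00° − 45.00° = 45.00°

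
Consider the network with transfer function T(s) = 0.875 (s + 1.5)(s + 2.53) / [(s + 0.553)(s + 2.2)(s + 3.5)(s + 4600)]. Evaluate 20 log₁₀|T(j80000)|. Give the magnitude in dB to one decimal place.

|j80000 + 1.5| = √(80000² + 1.5²) = 8e+04
|j80000 + 2.53| = √(80000² + 2.53²) = 8e+04
|j80000 + 0.553| = √(80000² + 0.553²) = 8e+04
|j80000 + 2.2| = √(80000² + 2.2²) = 8e+04
|j80000 + 3.5| = √(80000² + 3.5²) = 8e+04
|j80000 + 4600| = √(80000² + 4600²) = 8.013e+04
|T(j80000)| = 0.875 × 8e+04 × 8e+04 / (8e+04 × 8e+04 × 8e+04 × 8.013e+04) = 1.3649e-10
20 log₁₀(1.3649e-10) = -197.30 dB

-197.3 dB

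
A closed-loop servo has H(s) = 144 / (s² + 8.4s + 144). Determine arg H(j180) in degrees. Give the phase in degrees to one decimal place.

-177.3 deg

∠[(j180)² + 8.4(j180) + 144] = ∠[-32256 + j1512] = 177.32°
∠H(j180) = −177.32° = -177.32°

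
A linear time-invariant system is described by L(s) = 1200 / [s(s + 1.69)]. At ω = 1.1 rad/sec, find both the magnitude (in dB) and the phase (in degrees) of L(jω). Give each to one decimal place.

|L| = 54.7 dB, ∠L = -123.1 deg

|j1.1 + 1.69| = √(1.1² + 1.69²) = 2.016
|j1.1| = 1.1
|L(j1.1)| = 1200 / (2.016 × 1.1) = 541
20 log₁₀(541) = 54.66 dB
∠(j1.1 + 1.69) = arctan(1.1/1.69) = 33.06°
∠(j1.1) = 90.00°
∠L(j1.1) = − (33.06° + 90.00°) = -123.06°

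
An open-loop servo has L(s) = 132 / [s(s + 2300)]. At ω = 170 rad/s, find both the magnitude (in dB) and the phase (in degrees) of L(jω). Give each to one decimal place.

|j170 + 2300| = √(170² + 2300²) = 2306
|j170| = 170
|L(j170)| = 132 / (2306 × 170) = 0.00033668
20 log₁₀(0.00033668) = -69.46 dB
∠(j170 + 2300) = arctan(170/2300) = 4.23°
∠(j170) = 90.00°
∠L(j170) = − (4.23° + 90.00°) = -94.23°

|L| = -69.5 dB, ∠L = -94.2°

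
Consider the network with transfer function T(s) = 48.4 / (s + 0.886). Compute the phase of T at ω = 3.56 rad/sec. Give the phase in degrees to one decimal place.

∠(j3.56 + 0.886) = arctan(3.56/0.886) = 76.02°
∠T(j3.56) = −76.02° = -76.02°

-76.0°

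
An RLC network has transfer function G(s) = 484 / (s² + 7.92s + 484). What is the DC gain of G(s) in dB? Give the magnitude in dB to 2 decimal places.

0.00 dB

G(0) = 484 / 484 = 1
20 log₁₀(1) = 0.000 dB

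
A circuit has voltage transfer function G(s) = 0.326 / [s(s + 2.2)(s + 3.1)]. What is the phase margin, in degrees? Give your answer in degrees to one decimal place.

Gain crossover: |G(jω)| = 1 at ω ≈ 0.0478 rad/s.
∠G(j0.0478) = −90° − arctan(0.0478/2.2) − arctan(0.0478/3.1) ≈ -92.13°
PM = 180° + (-92.13°) = 87.87°

87.9°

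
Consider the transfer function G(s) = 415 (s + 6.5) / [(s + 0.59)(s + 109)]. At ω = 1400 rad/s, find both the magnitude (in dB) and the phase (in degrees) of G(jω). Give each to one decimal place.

|j1400 + 6.5| = √(1400² + 6.5²) = 1400
|j1400 + 0.59| = √(1400² + 0.59²) = 1400
|j1400 + 109| = √(1400² + 109²) = 1404
|G(j1400)| = 415 × 1400 / (1400 × 1404) = 0.29554
20 log₁₀(0.29554) = -10.59 dB
∠(j1400 + 6.5) = arctan(1400/6.5) = 89.73°
∠(j1400 + 0.59) = arctan(1400/0.59) = 89.98°
∠(j1400 + 109) = arctan(1400/109) = 85.55°
∠G(j1400) = 89.73° − (89.98° + 85.55°) = -85.79°

|G| = -10.6 dB, ∠G = -85.8 deg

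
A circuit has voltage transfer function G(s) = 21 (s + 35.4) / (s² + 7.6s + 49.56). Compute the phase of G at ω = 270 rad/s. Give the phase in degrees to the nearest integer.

∠(j270 + 35.4) = arctan(270/35.4) = 82.53°
∠[(j270)² + 7.6(j270) + 49.56] = ∠[-72850 + j2052] = 178.39°
∠G(j270) = 82.53° − 178.39° = -95.86°

-96 deg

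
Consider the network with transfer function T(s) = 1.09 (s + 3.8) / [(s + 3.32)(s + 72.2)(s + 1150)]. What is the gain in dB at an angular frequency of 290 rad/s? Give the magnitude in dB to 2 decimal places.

-110.24 dB

|j290 + 3.8| = √(290² + 3.8²) = 290
|j290 + 3.32| = √(290² + 3.32²) = 290
|j290 + 72.2| = √(290² + 72.2²) = 298.9
|j290 + 1150| = √(290² + 1150²) = 1186
|T(j290)| = 1.09 × 290 / (290 × 298.9 × 1186) = 3.0753e-06
20 log₁₀(3.0753e-06) = -110.242 dB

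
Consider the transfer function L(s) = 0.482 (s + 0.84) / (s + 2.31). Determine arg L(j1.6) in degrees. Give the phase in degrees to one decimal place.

∠(j1.6 + 0.84) = arctan(1.6/0.84) = 62.30°
∠(j1.6 + 2.31) = arctan(1.6/2.31) = 34.71°
∠L(j1.6) = 62.30° − 34.71° = 27.59°

27.6°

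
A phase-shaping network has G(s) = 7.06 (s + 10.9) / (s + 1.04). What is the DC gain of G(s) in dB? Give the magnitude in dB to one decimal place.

37.4 dB

G(0) = 7.06 × 10.9 / 1.04 = 73.994
20 log₁₀(73.994) = 37.38 dB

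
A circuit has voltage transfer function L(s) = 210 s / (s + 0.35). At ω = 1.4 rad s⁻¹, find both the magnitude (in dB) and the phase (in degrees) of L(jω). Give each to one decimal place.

|j1.4| = 1.4
|j1.4 + 0.35| = √(1.4² + 0.35²) = 1.443
|L(j1.4)| = 210 × 1.4 / 1.443 = 203.73
20 log₁₀(203.73) = 46.18 dB
∠(j1.4) = 90.00°
∠(j1.4 + 0.35) = arctan(1.4/0.35) = 75.96°
∠L(j1.4) = 90.00° − 75.96° = 14.04°

|L| = 46.2 dB, ∠L = 14.0°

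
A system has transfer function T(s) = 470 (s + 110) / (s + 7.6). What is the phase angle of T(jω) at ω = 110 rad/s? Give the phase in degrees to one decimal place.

-41.0°

∠(j110 + 110) = arctan(110/110) = 45.00°
∠(j110 + 7.6) = arctan(110/7.6) = 86.05°
∠T(j110) = 45.00° − 86.05° = -41.05°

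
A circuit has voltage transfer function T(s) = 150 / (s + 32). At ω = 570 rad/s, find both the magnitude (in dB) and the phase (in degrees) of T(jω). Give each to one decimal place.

|T| = -11.6 dB, ∠T = -86.8°

|j570 + 32| = √(570² + 32²) = 570.9
|T(j570)| = 150 / 570.9 = 0.26274
20 log₁₀(0.26274) = -11.61 dB
∠(j570 + 32) = arctan(570/32) = 86.79°
∠T(j570) = −86.79° = -86.79°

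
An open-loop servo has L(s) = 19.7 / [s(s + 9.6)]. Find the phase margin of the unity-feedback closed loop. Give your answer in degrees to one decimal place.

78.2°

Gain crossover: |L(jω)| = 1 at ω ≈ 2.01 rad/sec.
∠L(j2.01) = −90° − arctan(2.01/9.6) ≈ -101.82°
PM = 180° + (-101.82°) = 78.18°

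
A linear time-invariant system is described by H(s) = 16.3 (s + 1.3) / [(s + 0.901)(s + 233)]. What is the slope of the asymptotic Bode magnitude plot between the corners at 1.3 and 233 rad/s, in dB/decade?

In this band the factors already past their corner are: zero at 1.3, pole at 0.901; net slope = 0 dB/decade.

0 dB/decade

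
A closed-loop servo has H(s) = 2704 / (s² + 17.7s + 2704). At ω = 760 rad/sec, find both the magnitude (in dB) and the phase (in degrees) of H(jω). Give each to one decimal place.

|H| = -46.6 dB, ∠H = -178.7 deg

|(j760)² + 17.7(j760) + 2704| = |-5.749e+05 + j13452| = 5.751e+05
|H(j760)| = 2704 / 5.751e+05 = 0.0047022
20 log₁₀(0.0047022) = -46.55 dB
∠[(j760)² + 17.7(j760) + 2704] = ∠[-5.749e+05 + j13452] = 178.66°
∠H(j760) = −178.66° = -178.66°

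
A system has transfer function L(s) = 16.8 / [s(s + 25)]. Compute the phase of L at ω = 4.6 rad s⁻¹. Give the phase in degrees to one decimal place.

-100.4°

∠(j4.6 + 25) = arctan(4.6/25) = 10.43°
∠(j4.6) = 90.00°
∠L(j4.6) = − (10.43° + 90.00°) = -100.43°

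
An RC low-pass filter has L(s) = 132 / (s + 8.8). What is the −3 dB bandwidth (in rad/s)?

8.8 rad/s

For a single-pole low-pass, the −3 dB point is at the pole: ω = 8.8 rad/s.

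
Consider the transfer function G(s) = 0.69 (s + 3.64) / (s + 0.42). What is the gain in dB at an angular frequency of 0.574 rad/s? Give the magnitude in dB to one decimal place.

|j0.574 + 3.64| = √(0.574² + 3.64²) = 3.685
|j0.574 + 0.42| = √(0.574² + 0.42²) = 0.7112
|G(j0.574)| = 0.69 × 3.685 / 0.7112 = 3.5749
20 log₁₀(3.5749) = 11.07 dB

11.1 dB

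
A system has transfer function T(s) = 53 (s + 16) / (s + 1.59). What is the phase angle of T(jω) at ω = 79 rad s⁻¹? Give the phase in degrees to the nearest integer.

∠(j79 + 16) = arctan(79/16) = 78.55°
∠(j79 + 1.59) = arctan(79/1.59) = 88.85°
∠T(j79) = 78.55° − 88.85° = -10.30°

-10°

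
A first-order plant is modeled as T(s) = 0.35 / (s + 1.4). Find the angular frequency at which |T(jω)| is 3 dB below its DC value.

For a single-pole low-pass, the −3 dB point is at the pole: ω = 1.4 rad/sec.

1.4 rad/sec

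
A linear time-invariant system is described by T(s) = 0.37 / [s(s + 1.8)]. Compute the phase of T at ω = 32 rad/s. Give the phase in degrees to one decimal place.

-176.8°

∠(j32 + 1.8) = arctan(32/1.8) = 86.78°
∠(j32) = 90.00°
∠T(j32) = − (86.78° + 90.00°) = -176.78°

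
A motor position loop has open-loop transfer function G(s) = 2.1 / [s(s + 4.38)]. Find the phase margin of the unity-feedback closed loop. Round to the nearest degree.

84°

Gain crossover: |G(jω)| = 1 at ω ≈ 0.477 rad/s.
∠G(j0.477) = −90° − arctan(0.477/4.38) ≈ -96.21°
PM = 180° + (-96.21°) = 83.79°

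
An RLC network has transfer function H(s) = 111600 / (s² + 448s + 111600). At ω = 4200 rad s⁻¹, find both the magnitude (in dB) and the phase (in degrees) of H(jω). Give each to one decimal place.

|H| = -44.0 dB, ∠H = -173.9 deg

|(j4200)² + 448(j4200) + 111600| = |-1.7528e+07 + j1.8816e+06| = 1.763e+07
|H(j4200)| = 111600 / 1.763e+07 = 0.0063304
20 log₁₀(0.0063304) = -43.97 dB
∠[(j4200)² + 448(j4200) + 111600] = ∠[-1.7528e+07 + j1.8816e+06] = 173.87°
∠H(j4200) = −173.87° = -173.87°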